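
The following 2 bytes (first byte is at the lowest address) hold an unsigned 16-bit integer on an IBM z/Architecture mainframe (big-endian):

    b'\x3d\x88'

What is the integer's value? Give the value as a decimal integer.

15752

Big-endian: lowest address holds the most-significant byte.
The bytes are already most-significant first: 0x3D88.
0x3D88 = 15752.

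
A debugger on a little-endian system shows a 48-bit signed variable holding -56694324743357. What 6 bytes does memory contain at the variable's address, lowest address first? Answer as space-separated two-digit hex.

43 B3 E9 D2 6F CC

Two's complement of -56694324743357 in 48 bits: 56694324743357 = 0x33902D164CBD; invert → 0xCC6FD2E9B342; add 1 → 0xCC6FD2E9B343.
Split into bytes (most-significant first): CC 6F D2 E9 B3 43.
In little-endian order the low byte comes first in memory.
So at ascending addresses the bytes are 43 B3 E9 D2 6F CC.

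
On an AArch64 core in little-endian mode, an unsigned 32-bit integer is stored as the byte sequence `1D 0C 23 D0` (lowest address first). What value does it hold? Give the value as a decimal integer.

In little-endian order the low byte comes first in memory.
Reassemble most-significant byte first: D0 23 0C 1D → 0xD0230C1D.
0xD0230C1D = 3491957789.

3491957789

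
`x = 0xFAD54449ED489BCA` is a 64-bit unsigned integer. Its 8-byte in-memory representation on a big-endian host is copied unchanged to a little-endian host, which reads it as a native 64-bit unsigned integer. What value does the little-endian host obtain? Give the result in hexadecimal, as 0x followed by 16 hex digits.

0xCA9B48ED4944D5FA

Stored big-endian, the bytes at ascending addresses are FA D5 44 49 ED 48 9B CA.
Read back as little-endian, the first byte is least significant, giving 0xCA9B48ED4944D5FA.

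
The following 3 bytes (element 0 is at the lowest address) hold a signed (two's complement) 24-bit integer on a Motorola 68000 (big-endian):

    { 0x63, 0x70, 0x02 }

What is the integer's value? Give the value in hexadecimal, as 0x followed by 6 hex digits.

0x637002

Big-endian stores the most-significant byte at the lowest address.
The bytes are already most-significant first: 0x637002.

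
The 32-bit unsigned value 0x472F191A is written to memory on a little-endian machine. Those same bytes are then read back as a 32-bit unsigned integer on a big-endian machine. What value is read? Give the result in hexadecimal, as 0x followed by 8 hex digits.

0x1A192F47

Stored little-endian, the bytes at ascending addresses are 1A 19 2F 47.
Read back as big-endian, the last byte is least significant, giving 0x1A192F47.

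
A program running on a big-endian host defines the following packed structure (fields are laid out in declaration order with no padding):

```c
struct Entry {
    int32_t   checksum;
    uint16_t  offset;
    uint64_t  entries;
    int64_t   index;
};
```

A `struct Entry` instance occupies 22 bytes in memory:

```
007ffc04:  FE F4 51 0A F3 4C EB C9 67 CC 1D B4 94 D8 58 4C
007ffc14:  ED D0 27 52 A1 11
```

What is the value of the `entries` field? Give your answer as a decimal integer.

16990225195601269976

`entries` follows `checksum` (4 B), `offset` (2 B), so it starts at offset 4 + 2 = 6 and occupies 8 bytes.
Bytes at offsets 6..13: EB C9 67 CC 1D B4 94 D8.
In big-endian order the high byte comes first in memory.
The bytes are already most-significant first: 0xEBC967CC1DB494D8.
0xEBC967CC1DB494D8 = 16990225195601269976.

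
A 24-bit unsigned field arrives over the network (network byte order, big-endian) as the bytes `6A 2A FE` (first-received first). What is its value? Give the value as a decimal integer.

Big-endian stores the most-significant byte at the lowest address.
The bytes are already most-significant first: 0x6A2AFE.
0x6A2AFE = 6957822.

6957822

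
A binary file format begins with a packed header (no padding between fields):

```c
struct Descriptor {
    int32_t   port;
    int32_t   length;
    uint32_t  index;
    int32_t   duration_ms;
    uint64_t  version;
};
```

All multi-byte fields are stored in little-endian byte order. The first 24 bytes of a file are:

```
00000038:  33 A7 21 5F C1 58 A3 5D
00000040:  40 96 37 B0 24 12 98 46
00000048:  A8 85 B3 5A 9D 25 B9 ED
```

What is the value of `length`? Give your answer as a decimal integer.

`length` follows `port` (4 bytes), so it starts at byte offset 4 and occupies 4 bytes.
Bytes at offsets 4..7: C1 58 A3 5D.
In little-endian order the low byte comes first in memory.
Reassemble most-significant byte first: 5D A3 58 C1 → 0x5DA358C1.
0x5DA358C1 = 1570986177.

1570986177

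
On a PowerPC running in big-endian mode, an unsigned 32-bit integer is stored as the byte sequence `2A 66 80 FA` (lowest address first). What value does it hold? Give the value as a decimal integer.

In big-endian order the high byte comes first in memory.
The bytes are already most-significant first: 0x2A6680FA.
0x2A6680FA = 711360762.

711360762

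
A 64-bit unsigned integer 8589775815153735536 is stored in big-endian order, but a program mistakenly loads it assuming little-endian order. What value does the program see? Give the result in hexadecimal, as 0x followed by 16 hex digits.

8589775815153735536 in 64-bit hexadecimal is 0x77350397E27AD770.
Stored big-endian, the bytes at ascending addresses are 77 35 03 97 E2 7A D7 70.
Read back as little-endian, the first byte is least significant, giving 0x70D77AE297033577.

0x70D77AE297033577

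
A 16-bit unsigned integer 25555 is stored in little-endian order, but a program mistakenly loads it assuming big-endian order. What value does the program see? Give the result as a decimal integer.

25555 in 16-bit hexadecimal is 0x63D3.
Stored little-endian, the bytes at ascending addresses are D3 63.
Read back as big-endian, the last byte is least significant, giving 0xD363.
0xD363 = 54115.

54115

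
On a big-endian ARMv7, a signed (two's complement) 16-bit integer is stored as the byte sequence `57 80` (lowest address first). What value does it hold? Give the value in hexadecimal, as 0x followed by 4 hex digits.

0x5780

Big-endian stores the most-significant byte at the lowest address.
The bytes are already most-significant first: 0x5780.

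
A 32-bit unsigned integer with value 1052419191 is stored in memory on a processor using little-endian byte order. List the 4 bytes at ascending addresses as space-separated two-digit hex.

77 A4 BA 3E

1052419191 in hexadecimal, padded to 32 bits, is 0x3EBAA477.
Split into bytes (most-significant first): 3E BA A4 77.
Little-endian stores the least-significant byte at the lowest address.
So at ascending addresses the bytes are 77 A4 BA 3E.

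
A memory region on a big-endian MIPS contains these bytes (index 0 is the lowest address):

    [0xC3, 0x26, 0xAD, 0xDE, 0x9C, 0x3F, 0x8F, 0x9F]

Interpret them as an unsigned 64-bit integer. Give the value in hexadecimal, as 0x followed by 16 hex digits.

0xC326ADDE9C3F8F9F

Big-endian: lowest address holds the most-significant byte.
The bytes are already most-significant first: 0xC326ADDE9C3F8F9F.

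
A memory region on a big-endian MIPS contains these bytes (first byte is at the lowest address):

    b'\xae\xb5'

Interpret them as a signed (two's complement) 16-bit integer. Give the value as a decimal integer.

-20811

In big-endian order the high byte comes first in memory.
The bytes are already most-significant first: 0xAEB5.
Top bit is set, so as a signed 16-bit value this is 0xAEB5 − 2^16 = -20811.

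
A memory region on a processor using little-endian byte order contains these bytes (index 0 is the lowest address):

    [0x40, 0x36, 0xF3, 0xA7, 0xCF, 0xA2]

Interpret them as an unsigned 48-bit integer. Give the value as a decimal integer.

179012759664192

Little-endian: lowest address holds the least-significant byte.
Reassemble most-significant byte first: A2 CF A7 F3 36 40 → 0xA2CFA7F33640.
0xA2CFA7F33640 = 179012759664192.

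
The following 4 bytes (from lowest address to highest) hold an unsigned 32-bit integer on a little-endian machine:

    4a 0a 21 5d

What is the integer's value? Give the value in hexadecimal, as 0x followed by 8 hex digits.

0x5D210A4A

In little-endian order the low byte comes first in memory.
Reassemble most-significant byte first: 5D 21 0A 4A → 0x5D210A4A.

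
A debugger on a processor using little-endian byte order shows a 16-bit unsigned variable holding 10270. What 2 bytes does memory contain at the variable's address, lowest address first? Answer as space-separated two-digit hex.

10270 in hexadecimal, padded to 16 bits, is 0x281E.
Split into bytes (most-significant first): 28 1E.
Little-endian stores the least-significant byte at the lowest address.
So at ascending addresses the bytes are 1E 28.

1E 28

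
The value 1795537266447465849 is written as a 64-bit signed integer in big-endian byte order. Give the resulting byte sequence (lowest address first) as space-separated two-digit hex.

18 EB 07 A1 73 93 BD 79

1795537266447465849 in hexadecimal, padded to 64 bits, is 0x18EB07A17393BD79.
Split into bytes (most-significant first): 18 EB 07 A1 73 93 BD 79.
In big-endian order the high byte comes first in memory.
So the memory order matches the most-significant-first order: 18 EB 07 A1 73 93 BD 79.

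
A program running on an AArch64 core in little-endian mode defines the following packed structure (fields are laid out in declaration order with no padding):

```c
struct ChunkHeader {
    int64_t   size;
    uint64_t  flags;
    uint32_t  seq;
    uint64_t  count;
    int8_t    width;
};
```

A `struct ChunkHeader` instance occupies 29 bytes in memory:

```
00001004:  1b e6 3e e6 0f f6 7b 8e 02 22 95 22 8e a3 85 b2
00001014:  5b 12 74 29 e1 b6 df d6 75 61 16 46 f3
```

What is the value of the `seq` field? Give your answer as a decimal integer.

`seq` follows `size` (8 B), `flags` (8 B), so it starts at offset 8 + 8 = 16 and occupies 4 bytes.
Bytes at offsets 16..19: 5B 12 74 29.
Little-endian stores the least-significant byte at the lowest address.
Reassemble most-significant byte first: 29 74 12 5B → 0x2974125B.
0x2974125B = 695472731.

695472731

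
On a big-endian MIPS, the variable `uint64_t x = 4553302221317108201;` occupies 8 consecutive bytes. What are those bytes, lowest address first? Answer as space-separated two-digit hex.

3F 30 94 3E F0 9A 71 E9

4553302221317108201 in hexadecimal, padded to 64 bits, is 0x3F30943EF09A71E9.
Split into bytes (most-significant first): 3F 30 94 3E F0 9A 71 E9.
Big-endian: lowest address holds the most-significant byte.
So the memory order matches the most-significant-first order: 3F 30 94 3E F0 9A 71 E9.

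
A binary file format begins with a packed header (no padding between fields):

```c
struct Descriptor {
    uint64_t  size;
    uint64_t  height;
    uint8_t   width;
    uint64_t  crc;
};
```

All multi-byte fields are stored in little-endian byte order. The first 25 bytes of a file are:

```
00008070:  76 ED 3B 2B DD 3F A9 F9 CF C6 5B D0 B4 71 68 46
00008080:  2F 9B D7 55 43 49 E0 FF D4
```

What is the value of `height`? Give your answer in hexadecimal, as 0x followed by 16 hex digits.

`height` follows `size` (8 bytes), so it starts at byte offset 8 and occupies 8 bytes.
Bytes at offsets 8..15: CF C6 5B D0 B4 71 68 46.
Little-endian: lowest address holds the least-significant byte.
Reassemble most-significant byte first: 46 68 71 B4 D0 5B C6 CF → 0x466871B4D05BC6CF.

0x466871B4D05BC6CF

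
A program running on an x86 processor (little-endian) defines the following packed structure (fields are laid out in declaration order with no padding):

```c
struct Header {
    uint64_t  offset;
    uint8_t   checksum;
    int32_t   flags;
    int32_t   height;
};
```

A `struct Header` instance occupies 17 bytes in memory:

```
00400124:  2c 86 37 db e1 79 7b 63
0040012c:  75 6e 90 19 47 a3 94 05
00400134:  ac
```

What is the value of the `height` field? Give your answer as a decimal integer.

-1408920413

`height` follows `offset` (8 B), `checksum` (1 B), `flags` (4 B), so it starts at offset 8 + 1 + 4 = 13 and occupies 4 bytes.
Bytes at offsets 13..16: A3 94 05 AC.
Little-endian: lowest address holds the least-significant byte.
Reassemble most-significant byte first: AC 05 94 A3 → 0xAC0594A3.
Top bit is set, so as a signed 32-bit value this is 0xAC0594A3 − 2^32 = -1408920413.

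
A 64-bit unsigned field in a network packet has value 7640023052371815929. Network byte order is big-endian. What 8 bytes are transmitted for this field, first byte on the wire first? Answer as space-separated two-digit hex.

6A 06 D0 7C D0 6A ED F9

7640023052371815929 in hexadecimal, padded to 64 bits, is 0x6A06D07CD06AEDF9.
Split into bytes (most-significant first): 6A 06 D0 7C D0 6A ED F9.
Big-endian stores the most-significant byte at the lowest address.
So the memory order matches the most-significant-first order: 6A 06 D0 7C D0 6A ED F9.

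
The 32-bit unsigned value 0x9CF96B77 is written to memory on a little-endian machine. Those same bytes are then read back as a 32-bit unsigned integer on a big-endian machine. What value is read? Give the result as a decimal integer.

Stored little-endian, the bytes at ascending addresses are 77 6B F9 9C.
Read back as big-endian, the last byte is least significant, giving 0x776BF99C.
0x776BF99C = 2003564956.

2003564956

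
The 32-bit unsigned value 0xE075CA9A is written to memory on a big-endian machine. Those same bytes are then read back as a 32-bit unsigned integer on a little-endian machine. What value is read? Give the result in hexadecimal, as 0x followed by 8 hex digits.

Stored big-endian, the bytes at ascending addresses are E0 75 CA 9A.
Read back as little-endian, the first byte is least significant, giving 0x9ACA75E0.

0x9ACA75E0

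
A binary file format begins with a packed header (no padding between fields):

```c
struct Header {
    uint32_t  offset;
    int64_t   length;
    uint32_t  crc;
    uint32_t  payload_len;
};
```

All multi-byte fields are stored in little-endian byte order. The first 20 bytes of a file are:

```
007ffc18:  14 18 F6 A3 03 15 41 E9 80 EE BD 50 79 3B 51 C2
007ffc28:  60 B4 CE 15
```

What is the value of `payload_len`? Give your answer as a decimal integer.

`payload_len` follows `offset` (4 B), `length` (8 B), `crc` (4 B), so it starts at offset 4 + 8 + 4 = 16 and occupies 4 bytes.
Bytes at offsets 16..19: 60 B4 CE 15.
Little-endian stores the least-significant byte at the lowest address.
Reassemble most-significant byte first: 15 CE B4 60 → 0x15CEB460.
0x15CEB460 = 365868128.

365868128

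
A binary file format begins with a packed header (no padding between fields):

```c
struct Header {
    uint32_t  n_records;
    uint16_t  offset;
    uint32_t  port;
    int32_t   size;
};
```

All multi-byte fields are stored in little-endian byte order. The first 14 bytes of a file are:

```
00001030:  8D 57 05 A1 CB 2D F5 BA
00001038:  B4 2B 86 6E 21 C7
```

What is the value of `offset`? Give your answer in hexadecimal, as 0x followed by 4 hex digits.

0x2DCB

`offset` follows `n_records` (4 bytes), so it starts at byte offset 4 and occupies 2 bytes.
Bytes at offsets 4..5: CB 2D.
In little-endian order the low byte comes first in memory.
Reassemble most-significant byte first: 2D CB → 0x2DCB.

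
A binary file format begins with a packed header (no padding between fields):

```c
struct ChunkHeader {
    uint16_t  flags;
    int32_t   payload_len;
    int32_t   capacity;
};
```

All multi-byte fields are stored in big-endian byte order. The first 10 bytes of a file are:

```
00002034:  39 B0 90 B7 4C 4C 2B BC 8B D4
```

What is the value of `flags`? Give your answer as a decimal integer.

`flags` is the first field, at byte offset 0, occupying 2 bytes.
Bytes at offsets 0..1: 39 B0.
Big-endian: lowest address holds the most-significant byte.
The bytes are already most-significant first: 0x39B0.
0x39B0 = 14768.

14768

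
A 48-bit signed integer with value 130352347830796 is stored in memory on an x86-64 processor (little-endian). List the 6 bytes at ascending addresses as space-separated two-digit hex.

0C 5A 63 05 8E 76

130352347830796 in hexadecimal, padded to 48 bits, is 0x768E05635A0C.
Split into bytes (most-significant first): 76 8E 05 63 5A 0C.
Little-endian stores the least-significant byte at the lowest address.
So at ascending addresses the bytes are 0C 5A 63 05 8E 76.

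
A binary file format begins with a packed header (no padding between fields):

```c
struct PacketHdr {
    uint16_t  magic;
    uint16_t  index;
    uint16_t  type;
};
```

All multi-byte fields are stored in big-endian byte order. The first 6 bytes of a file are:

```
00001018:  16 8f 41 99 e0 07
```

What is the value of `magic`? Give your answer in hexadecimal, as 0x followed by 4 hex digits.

`magic` is the first field, at byte offset 0, occupying 2 bytes.
Bytes at offsets 0..1: 16 8F.
In big-endian order the high byte comes first in memory.
The bytes are already most-significant first: 0x168F.

0x168F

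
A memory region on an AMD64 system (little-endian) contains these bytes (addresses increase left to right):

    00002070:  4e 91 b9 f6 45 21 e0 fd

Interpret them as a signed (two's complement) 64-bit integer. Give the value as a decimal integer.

Little-endian: lowest address holds the least-significant byte.
Reassemble most-significant byte first: FD E0 21 45 F6 B9 91 4E → 0xFDE02145F6B9914E.
Top bit is set, so as a signed 64-bit value this is 0xFDE02145F6B9914E − 2^64 = -153085802954780338.

-153085802954780338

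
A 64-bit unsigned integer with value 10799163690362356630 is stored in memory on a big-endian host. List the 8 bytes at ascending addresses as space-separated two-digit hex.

95 DE 56 28 F3 58 43 96

10799163690362356630 in hexadecimal, padded to 64 bits, is 0x95DE5628F3584396.
Split into bytes (most-significant first): 95 DE 56 28 F3 58 43 96.
In big-endian order the high byte comes first in memory.
So the memory order matches the most-significant-first order: 95 DE 56 28 F3 58 43 96.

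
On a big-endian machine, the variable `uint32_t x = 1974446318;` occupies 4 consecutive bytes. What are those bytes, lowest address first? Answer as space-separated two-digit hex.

1974446318 in hexadecimal, padded to 32 bits, is 0x75AFA8EE.
Split into bytes (most-significant first): 75 AF A8 EE.
Big-endian: lowest address holds the most-significant byte.
So the memory order matches the most-significant-first order: 75 AF A8 EE.

75 AF A8 EE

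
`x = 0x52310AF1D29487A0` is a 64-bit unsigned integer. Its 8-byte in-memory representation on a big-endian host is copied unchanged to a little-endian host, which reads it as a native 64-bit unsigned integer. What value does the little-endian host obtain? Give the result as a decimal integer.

11567377801632428370

Stored big-endian, the bytes at ascending addresses are 52 31 0A F1 D2 94 87 A0.
Read back as little-endian, the first byte is least significant, giving 0xA08794D2F10A3152.
0xA08794D2F10A3152 = 11567377801632428370.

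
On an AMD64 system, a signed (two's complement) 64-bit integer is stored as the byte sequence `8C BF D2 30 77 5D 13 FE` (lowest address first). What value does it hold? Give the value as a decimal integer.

In little-endian order the low byte comes first in memory.
Reassemble most-significant byte first: FE 13 5D 77 30 D2 BF 8C → 0xFE135D7730D2BF8C.
Top bit is set, so as a signed 64-bit value this is 0xFE135D7730D2BF8C − 2^64 = -138664397016744052.

-138664397016744052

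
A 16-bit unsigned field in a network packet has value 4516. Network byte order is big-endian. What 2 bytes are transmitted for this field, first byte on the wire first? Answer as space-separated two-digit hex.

4516 in hexadecimal, padded to 16 bits, is 0x11A4.
Split into bytes (most-significant first): 11 A4.
Big-endian stores the most-significant byte at the lowest address.
So the memory order matches the most-significant-first order: 11 A4.

11 A4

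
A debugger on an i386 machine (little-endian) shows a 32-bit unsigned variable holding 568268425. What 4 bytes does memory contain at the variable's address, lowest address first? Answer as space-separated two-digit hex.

89 16 DF 21

568268425 in hexadecimal, padded to 32 bits, is 0x21DF1689.
Split into bytes (most-significant first): 21 DF 16 89.
In little-endian order the low byte comes first in memory.
So at ascending addresses the bytes are 89 16 DF 21.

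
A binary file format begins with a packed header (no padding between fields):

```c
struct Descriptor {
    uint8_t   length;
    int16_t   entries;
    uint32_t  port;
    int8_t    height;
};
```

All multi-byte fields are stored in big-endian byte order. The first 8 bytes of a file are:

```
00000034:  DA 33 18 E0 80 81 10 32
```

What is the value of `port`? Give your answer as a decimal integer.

3766518032

`port` follows `length` (1 B), `entries` (2 B), so it starts at offset 1 + 2 = 3 and occupies 4 bytes.
Bytes at offsets 3..6: E0 80 81 10.
Big-endian: lowest address holds the most-significant byte.
The bytes are already most-significant first: 0xE0808110.
0xE0808110 = 3766518032.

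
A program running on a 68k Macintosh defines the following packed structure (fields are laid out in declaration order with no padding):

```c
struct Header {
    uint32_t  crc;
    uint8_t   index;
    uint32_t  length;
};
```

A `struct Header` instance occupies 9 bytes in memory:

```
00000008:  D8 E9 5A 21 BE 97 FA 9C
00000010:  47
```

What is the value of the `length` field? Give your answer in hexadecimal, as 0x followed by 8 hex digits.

`length` follows `crc` (4 B), `index` (1 B), so it starts at offset 4 + 1 = 5 and occupies 4 bytes.
Bytes at offsets 5..8: 97 FA 9C 47.
In big-endian order the high byte comes first in memory.
The bytes are already most-significant first: 0x97FA9C47.

0x97FA9C47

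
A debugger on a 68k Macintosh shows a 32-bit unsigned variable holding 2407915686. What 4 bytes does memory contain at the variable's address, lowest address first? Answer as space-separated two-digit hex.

8F 85 E0 A6

2407915686 in hexadecimal, padded to 32 bits, is 0x8F85E0A6.
Split into bytes (most-significant first): 8F 85 E0 A6.
In big-endian order the high byte comes first in memory.
So the memory order matches the most-significant-first order: 8F 85 E0 A6.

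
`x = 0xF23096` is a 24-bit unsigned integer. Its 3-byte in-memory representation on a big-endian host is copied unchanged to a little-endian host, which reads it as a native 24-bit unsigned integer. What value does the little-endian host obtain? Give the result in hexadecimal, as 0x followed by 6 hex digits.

0x9630F2

Stored big-endian, the bytes at ascending addresses are F2 30 96.
Read back as little-endian, the first byte is least significant, giving 0x9630F2.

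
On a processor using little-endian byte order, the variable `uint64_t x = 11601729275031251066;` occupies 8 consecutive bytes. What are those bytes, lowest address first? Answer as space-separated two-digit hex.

7A E8 7C 9A 4E 9F 01 A1

11601729275031251066 in hexadecimal, padded to 64 bits, is 0xA1019F4E9A7CE87A.
Split into bytes (most-significant first): A1 01 9F 4E 9A 7C E8 7A.
Little-endian stores the least-significant byte at the lowest address.
So at ascending addresses the bytes are 7A E8 7C 9A 4E 9F 01 A1.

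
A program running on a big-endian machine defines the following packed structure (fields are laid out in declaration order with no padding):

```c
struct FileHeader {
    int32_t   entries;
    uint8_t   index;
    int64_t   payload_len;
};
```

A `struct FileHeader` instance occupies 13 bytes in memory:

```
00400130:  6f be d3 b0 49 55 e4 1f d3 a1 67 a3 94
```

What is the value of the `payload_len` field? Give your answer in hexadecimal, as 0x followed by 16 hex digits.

0x55E41FD3A167A394

`payload_len` follows `entries` (4 B), `index` (1 B), so it starts at offset 4 + 1 = 5 and occupies 8 bytes.
Bytes at offsets 5..12: 55 E4 1F D3 A1 67 A3 94.
Big-endian stores the most-significant byte at the lowest address.
The bytes are already most-significant first: 0x55E41FD3A167A394.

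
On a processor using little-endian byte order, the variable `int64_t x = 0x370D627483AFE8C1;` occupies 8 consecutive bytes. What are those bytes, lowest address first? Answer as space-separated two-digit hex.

C1 E8 AF 83 74 62 0D 37

Split into bytes (most-significant first): 37 0D 62 74 83 AF E8 C1.
Little-endian stores the least-significant byte at the lowest address.
So at ascending addresses the bytes are C1 E8 AF 83 74 62 0D 37.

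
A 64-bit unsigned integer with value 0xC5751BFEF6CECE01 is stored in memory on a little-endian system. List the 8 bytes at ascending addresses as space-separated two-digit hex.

01 CE CE F6 FE 1B 75 C5

Split into bytes (most-significant first): C5 75 1B FE F6 CE CE 01.
Little-endian: lowest address holds the least-significant byte.
So at ascending addresses the bytes are 01 CE CE F6 FE 1B 75 C5.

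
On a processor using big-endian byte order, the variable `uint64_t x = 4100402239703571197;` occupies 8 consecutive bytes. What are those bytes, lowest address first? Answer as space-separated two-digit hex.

38 E7 8E 1C B5 BF 5A FD

4100402239703571197 in hexadecimal, padded to 64 bits, is 0x38E78E1CB5BF5AFD.
Split into bytes (most-significant first): 38 E7 8E 1C B5 BF 5A FD.
Big-endian: lowest address holds the most-significant byte.
So the memory order matches the most-significant-first order: 38 E7 8E 1C B5 BF 5A FD.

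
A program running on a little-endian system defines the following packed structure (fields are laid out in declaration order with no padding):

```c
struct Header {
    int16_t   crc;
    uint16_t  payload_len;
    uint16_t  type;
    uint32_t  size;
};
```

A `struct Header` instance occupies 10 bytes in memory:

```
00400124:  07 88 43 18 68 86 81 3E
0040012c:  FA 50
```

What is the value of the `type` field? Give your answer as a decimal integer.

34408

`type` follows `crc` (2 B), `payload_len` (2 B), so it starts at offset 2 + 2 = 4 and occupies 2 bytes.
Bytes at offsets 4..5: 68 86.
Little-endian: lowest address holds the least-significant byte.
Reassemble most-significant byte first: 86 68 → 0x8668.
0x8668 = 34408.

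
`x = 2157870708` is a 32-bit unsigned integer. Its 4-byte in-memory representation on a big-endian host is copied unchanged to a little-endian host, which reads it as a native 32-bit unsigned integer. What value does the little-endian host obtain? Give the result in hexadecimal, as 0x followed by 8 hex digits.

0x747E9E80

2157870708 in 32-bit hexadecimal is 0x809E7E74.
Stored big-endian, the bytes at ascending addresses are 80 9E 7E 74.
Read back as little-endian, the first byte is least significant, giving 0x747E9E80.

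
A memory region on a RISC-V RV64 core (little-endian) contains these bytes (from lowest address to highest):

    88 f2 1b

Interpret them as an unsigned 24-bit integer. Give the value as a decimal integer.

1831560

In little-endian order the low byte comes first in memory.
Reassemble most-significant byte first: 1B F2 88 → 0x1BF288.
0x1BF288 = 1831560.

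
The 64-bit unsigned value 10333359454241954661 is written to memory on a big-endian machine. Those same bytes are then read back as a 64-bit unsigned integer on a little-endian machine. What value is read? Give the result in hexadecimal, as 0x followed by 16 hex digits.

10333359454241954661 in 64-bit hexadecimal is 0x8F6777ACD6841B65.
Stored big-endian, the bytes at ascending addresses are 8F 67 77 AC D6 84 1B 65.
Read back as little-endian, the first byte is least significant, giving 0x651B84D6AC77678F.

0x651B84D6AC77678F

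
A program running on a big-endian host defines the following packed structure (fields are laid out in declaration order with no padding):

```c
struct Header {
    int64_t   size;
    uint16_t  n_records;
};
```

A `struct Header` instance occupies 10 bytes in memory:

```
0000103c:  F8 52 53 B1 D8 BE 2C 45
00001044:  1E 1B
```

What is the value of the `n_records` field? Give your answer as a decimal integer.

7707

`n_records` follows `size` (8 bytes), so it starts at byte offset 8 and occupies 2 bytes.
Bytes at offsets 8..9: 1E 1B.
Big-endian: lowest address holds the most-significant byte.
The bytes are already most-significant first: 0x1E1B.
0x1E1B = 7707.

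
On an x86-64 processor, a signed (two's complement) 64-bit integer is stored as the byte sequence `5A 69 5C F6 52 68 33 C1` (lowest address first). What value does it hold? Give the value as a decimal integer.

-4525158495047358118

In little-endian order the low byte comes first in memory.
Reassemble most-significant byte first: C1 33 68 52 F6 5C 69 5A → 0xC1336852F65C695A.
Top bit is set, so as a signed 64-bit value this is 0xC1336852F65C695A − 2^64 = -4525158495047358118.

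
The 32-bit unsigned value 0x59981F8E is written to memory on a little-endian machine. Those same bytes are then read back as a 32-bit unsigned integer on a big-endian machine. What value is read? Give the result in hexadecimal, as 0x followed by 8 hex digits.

0x8E1F9859

Stored little-endian, the bytes at ascending addresses are 8E 1F 98 59.
Read back as big-endian, the last byte is least significant, giving 0x8E1F9859.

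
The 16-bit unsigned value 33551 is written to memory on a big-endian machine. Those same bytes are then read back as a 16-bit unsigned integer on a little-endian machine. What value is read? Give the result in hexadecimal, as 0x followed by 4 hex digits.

33551 in 16-bit hexadecimal is 0x830F.
Stored big-endian, the bytes at ascending addresses are 83 0F.
Read back as little-endian, the first byte is least significant, giving 0x0F83.

0x0F83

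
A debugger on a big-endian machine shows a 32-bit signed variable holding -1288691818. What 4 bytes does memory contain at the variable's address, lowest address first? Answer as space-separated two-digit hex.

B3 30 1F 96

Two's complement of -1288691818 in 32 bits: 1288691818 = 0x4CCFE06A; invert → 0xB3301F95; add 1 → 0xB3301F96.
Split into bytes (most-significant first): B3 30 1F 96.
In big-endian order the high byte comes first in memory.
So the memory order matches the most-significant-first order: B3 30 1F 96.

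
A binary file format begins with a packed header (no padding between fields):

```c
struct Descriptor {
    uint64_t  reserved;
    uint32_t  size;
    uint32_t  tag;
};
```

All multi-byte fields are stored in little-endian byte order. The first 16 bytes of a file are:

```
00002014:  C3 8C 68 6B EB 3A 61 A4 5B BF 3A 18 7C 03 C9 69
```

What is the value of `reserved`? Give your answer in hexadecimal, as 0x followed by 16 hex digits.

0xA4613AEB6B688CC3

`reserved` is the first field, at byte offset 0, occupying 8 bytes.
Bytes at offsets 0..7: C3 8C 68 6B EB 3A 61 A4.
In little-endian order the low byte comes first in memory.
Reassemble most-significant byte first: A4 61 3A EB 6B 68 8C C3 → 0xA4613AEB6B688CC3.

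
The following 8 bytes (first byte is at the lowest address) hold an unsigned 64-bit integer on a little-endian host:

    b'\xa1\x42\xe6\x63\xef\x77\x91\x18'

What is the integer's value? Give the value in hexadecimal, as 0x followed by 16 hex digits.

0x189177EF63E642A1

Little-endian: lowest address holds the least-significant byte.
Reassemble most-significant byte first: 18 91 77 EF 63 E6 42 A1 → 0x189177EF63E642A1.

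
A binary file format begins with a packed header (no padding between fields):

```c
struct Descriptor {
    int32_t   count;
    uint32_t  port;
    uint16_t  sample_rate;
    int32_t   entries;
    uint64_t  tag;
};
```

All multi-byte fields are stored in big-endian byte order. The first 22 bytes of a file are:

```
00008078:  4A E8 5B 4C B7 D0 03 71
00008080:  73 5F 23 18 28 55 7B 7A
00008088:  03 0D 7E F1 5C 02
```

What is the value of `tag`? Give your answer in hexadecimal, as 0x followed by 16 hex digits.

0x7B7A030D7EF15C02

`tag` follows `count` (4 B), `port` (4 B), `sample_rate` (2 B), `entries` (4 B), so it starts at offset 4 + 4 + 2 + 4 = 14 and occupies 8 bytes.
Bytes at offsets 14..21: 7B 7A 03 0D 7E F1 5C 02.
Big-endian stores the most-significant byte at the lowest address.
The bytes are already most-significant first: 0x7B7A030D7EF15C02.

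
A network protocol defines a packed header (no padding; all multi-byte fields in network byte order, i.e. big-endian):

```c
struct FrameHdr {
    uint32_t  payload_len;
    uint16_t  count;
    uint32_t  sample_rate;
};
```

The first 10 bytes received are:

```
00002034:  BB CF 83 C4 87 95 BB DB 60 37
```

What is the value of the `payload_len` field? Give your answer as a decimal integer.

3150939076

`payload_len` is the first field, at byte offset 0, occupying 4 bytes.
Bytes at offsets 0..3: BB CF 83 C4.
In big-endian order the high byte comes first in memory.
The bytes are already most-significant first: 0xBBCF83C4.
0xBBCF83C4 = 3150939076.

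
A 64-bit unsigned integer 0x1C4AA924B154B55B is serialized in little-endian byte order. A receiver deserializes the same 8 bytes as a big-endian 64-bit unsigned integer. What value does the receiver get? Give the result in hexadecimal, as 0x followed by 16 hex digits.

Stored little-endian, the bytes at ascending addresses are 5B B5 54 B1 24 A9 4A 1C.
Read back as big-endian, the last byte is least significant, giving 0x5BB554B124A94A1C.

0x5BB554B124A94A1C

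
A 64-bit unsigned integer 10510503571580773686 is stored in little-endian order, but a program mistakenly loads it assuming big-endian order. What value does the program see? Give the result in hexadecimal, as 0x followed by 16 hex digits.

10510503571580773686 in 64-bit hexadecimal is 0x91DCCF4FB28BE536.
Stored little-endian, the bytes at ascending addresses are 36 E5 8B B2 4F CF DC 91.
Read back as big-endian, the last byte is least significant, giving 0x36E58BB24FCFDC91.

0x36E58BB24FCFDC91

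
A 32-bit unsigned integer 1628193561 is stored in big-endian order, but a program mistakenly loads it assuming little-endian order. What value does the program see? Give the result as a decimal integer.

1628193561 in 32-bit hexadecimal is 0x610C4319.
Stored big-endian, the bytes at ascending addresses are 61 0C 43 19.
Read back as little-endian, the first byte is least significant, giving 0x19430C61.
0x19430C61 = 423824481.

423824481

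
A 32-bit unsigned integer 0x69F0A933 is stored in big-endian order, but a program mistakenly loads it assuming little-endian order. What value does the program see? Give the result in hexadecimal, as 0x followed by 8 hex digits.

0x33A9F069

Stored big-endian, the bytes at ascending addresses are 69 F0 A9 33.
Read back as little-endian, the first byte is least significant, giving 0x33A9F069.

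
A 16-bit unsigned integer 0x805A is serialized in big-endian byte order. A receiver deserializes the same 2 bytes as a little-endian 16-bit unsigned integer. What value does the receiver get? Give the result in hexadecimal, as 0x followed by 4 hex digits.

Stored big-endian, the bytes at ascending addresses are 80 5A.
Read back as little-endian, the first byte is least significant, giving 0x5A80.

0x5A80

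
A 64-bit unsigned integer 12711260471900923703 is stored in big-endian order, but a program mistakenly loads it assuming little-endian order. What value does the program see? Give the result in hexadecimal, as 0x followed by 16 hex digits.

0x37671E530D7867B0

12711260471900923703 in 64-bit hexadecimal is 0xB067780D531E6737.
Stored big-endian, the bytes at ascending addresses are B0 67 78 0D 53 1E 67 37.
Read back as little-endian, the first byte is least significant, giving 0x37671E530D7867B0.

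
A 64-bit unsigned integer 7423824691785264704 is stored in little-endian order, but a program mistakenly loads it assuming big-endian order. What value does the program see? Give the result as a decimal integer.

7423824691785264704 in 64-bit hexadecimal is 0x6706B9395CA26E40.
Stored little-endian, the bytes at ascending addresses are 40 6E A2 5C 39 B9 06 67.
Read back as big-endian, the last byte is least significant, giving 0x406EA25C39B90667.
0x406EA25C39B90667 = 4642826782854678119.

4642826782854678119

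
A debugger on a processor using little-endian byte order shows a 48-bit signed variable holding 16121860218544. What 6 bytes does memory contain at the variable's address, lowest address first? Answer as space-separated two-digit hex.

B0 5E C0 A9 A9 0E

16121860218544 in hexadecimal, padded to 48 bits, is 0x0EA9A9C05EB0.
Split into bytes (most-significant first): 0E A9 A9 C0 5E B0.
Little-endian stores the least-significant byte at the lowest address.
So at ascending addresses the bytes are B0 5E C0 A9 A9 0E.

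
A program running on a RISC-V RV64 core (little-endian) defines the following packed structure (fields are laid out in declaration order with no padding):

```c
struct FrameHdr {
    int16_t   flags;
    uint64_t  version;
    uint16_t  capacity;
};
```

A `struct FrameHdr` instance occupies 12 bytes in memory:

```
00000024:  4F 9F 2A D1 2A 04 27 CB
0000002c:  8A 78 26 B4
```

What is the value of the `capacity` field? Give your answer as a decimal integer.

`capacity` follows `flags` (2 B), `version` (8 B), so it starts at offset 2 + 8 = 10 and occupies 2 bytes.
Bytes at offsets 10..11: 26 B4.
Little-endian: lowest address holds the least-significant byte.
Reassemble most-significant byte first: B4 26 → 0xB426.
0xB426 = 46118.

46118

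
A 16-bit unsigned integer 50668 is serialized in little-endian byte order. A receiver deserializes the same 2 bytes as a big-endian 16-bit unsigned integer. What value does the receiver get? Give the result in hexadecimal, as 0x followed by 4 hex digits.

50668 in 16-bit hexadecimal is 0xC5EC.
Stored little-endian, the bytes at ascending addresses are EC C5.
Read back as big-endian, the last byte is least significant, giving 0xECC5.

0xECC5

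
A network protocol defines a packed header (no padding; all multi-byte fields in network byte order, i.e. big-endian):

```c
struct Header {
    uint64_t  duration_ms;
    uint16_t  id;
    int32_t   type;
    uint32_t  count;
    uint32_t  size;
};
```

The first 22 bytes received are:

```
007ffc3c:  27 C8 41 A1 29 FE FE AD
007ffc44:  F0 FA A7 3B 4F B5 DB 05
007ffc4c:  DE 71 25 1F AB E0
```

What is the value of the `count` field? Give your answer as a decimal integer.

3674594929

`count` follows `duration_ms` (8 B), `id` (2 B), `type` (4 B), so it starts at offset 8 + 2 + 4 = 14 and occupies 4 bytes.
Bytes at offsets 14..17: DB 05 DE 71.
Big-endian stores the most-significant byte at the lowest address.
The bytes are already most-significant first: 0xDB05DE71.
0xDB05DE71 = 3674594929.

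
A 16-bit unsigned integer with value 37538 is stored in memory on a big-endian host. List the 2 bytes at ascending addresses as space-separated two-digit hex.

92 A2

37538 in hexadecimal, padded to 16 bits, is 0x92A2.
Split into bytes (most-significant first): 92 A2.
In big-endian order the high byte comes first in memory.
So the memory order matches the most-significant-first order: 92 A2.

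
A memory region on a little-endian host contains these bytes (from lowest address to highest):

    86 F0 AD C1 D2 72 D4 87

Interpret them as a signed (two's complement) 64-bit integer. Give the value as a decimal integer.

-8659169934008520570

In little-endian order the low byte comes first in memory.
Reassemble most-significant byte first: 87 D4 72 D2 C1 AD F0 86 → 0x87D472D2C1ADF086.
Top bit is set, so as a signed 64-bit value this is 0x87D472D2C1ADF086 − 2^64 = -8659169934008520570.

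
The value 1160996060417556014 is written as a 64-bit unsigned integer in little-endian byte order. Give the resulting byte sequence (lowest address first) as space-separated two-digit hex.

1160996060417556014 in hexadecimal, padded to 64 bits, is 0x101CAFC406D0FE2E.
Split into bytes (most-significant first): 10 1C AF C4 06 D0 FE 2E.
Little-endian: lowest address holds the least-significant byte.
So at ascending addresses the bytes are 2E FE D0 06 C4 AF 1C 10.

2E FE D0 06 C4 AF 1C 10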